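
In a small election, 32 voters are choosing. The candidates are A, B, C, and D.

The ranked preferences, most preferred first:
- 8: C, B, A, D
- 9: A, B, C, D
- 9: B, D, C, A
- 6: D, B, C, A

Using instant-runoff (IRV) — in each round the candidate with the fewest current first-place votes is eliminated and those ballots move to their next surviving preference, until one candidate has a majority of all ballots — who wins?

Round 1: A 9, B 9, C 8, D 6. D eliminated.
Round 2: A 9, B 15, C 8. C eliminated.
Round 3: A 9, B 23. B has a majority (≥17).

B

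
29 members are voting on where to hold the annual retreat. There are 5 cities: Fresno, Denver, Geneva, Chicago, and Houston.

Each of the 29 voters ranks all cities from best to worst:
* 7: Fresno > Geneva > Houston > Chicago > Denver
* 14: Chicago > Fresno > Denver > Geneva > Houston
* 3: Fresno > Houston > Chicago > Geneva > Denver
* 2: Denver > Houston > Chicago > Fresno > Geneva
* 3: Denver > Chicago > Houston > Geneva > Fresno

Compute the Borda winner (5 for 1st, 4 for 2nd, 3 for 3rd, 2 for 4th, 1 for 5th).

Fresno: 7×5 + 14×4 + 3×5 + 2×2 + 3×1 = 113
Denver: 7×1 + 14×3 + 3×1 + 2×5 + 3×5 = 77
Geneva: 7×4 + 14×2 + 3×2 + 2×1 + 3×2 = 70
Chicago: 7×2 + 14×5 + 3×3 + 2×3 + 3×4 = 111
Houston: 7×3 + 14×1 + 3×4 + 2×4 + 3×3 = 64

Fresno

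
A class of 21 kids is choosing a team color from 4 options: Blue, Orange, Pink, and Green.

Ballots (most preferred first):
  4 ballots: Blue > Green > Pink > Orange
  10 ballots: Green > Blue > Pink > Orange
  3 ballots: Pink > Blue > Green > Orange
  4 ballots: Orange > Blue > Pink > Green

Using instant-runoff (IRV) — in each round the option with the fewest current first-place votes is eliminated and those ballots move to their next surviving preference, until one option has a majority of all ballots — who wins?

Blue

Round 1: Blue 4, Orange 4, Pink 3, Green 10. Pink eliminated.
Round 2: Blue 7, Orange 4, Green 10. Orange eliminated.
Round 3: Blue 11, Green 10. Blue has a majority (≥11).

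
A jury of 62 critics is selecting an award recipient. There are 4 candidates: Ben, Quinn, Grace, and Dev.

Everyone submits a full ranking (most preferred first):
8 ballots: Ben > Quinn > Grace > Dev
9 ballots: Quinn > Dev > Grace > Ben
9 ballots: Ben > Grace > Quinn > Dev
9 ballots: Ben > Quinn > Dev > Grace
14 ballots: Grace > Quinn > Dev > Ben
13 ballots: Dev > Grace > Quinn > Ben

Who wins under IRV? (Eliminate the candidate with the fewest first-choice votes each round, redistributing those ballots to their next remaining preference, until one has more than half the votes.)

Dev

Round 1: Ben 26, Quinn 9, Grace 14, Dev 13. Quinn eliminated.
Round 2: Ben 26, Grace 14, Dev 22. Grace eliminated.
Round 3: Ben 26, Dev 36. Dev has a majority (≥32).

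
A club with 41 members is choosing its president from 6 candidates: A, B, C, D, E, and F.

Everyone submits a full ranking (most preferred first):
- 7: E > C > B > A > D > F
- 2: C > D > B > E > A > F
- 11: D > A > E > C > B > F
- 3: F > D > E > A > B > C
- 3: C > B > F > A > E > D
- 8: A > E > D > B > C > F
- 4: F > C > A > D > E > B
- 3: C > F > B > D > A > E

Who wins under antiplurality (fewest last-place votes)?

A

Last-place votes: A 0, B 4, C 3, D 3, E 3, F 28.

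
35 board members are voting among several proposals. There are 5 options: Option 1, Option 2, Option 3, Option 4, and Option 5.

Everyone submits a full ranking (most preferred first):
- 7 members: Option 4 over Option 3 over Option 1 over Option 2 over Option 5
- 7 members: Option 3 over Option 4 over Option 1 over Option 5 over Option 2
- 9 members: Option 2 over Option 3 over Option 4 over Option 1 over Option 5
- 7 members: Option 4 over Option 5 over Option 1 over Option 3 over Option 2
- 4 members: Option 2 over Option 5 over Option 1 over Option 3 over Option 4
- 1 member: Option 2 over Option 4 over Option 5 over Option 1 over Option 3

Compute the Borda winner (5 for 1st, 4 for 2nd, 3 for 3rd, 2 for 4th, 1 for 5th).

Option 1: 7×3 + 7×3 + 9×2 + 7×3 + 4×3 + 1×2 = 95
Option 2: 7×2 + 7×1 + 9×5 + 7×1 + 4×5 + 1×5 = 98
Option 3: 7×4 + 7×5 + 9×4 + 7×2 + 4×2 + 1×1 = 122
Option 4: 7×5 + 7×4 + 9×3 + 7×5 + 4×1 + 1×4 = 133
Option 5: 7×1 + 7×2 + 9×1 + 7×4 + 4×4 + 1×3 = 77

Option 4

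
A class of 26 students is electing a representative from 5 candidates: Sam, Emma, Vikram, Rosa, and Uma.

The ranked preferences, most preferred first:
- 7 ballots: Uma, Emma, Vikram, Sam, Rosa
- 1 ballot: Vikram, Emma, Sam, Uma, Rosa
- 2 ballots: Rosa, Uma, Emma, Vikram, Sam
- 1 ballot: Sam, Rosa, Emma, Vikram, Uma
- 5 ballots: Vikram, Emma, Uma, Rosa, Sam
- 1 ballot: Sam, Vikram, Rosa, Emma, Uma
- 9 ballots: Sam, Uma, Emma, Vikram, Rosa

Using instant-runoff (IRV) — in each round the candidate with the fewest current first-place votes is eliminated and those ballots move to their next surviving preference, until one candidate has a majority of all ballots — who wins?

Uma

Round 1: Sam 11, Emma 0, Vikram 6, Rosa 2, Uma 7. Emma eliminated.
Round 2: Sam 11, Vikram 6, Rosa 2, Uma 7. Rosa eliminated.
Round 3: Sam 11, Vikram 6, Uma 9. Vikram eliminated.
Round 4: Sam 12, Uma 14. Uma has a majority (≥14).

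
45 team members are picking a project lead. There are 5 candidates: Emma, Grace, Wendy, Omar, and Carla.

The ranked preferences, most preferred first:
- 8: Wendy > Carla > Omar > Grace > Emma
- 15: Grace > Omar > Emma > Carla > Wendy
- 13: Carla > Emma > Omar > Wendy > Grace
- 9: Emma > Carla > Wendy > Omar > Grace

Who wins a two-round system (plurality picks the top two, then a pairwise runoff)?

Round 1 first-place votes: Emma 9, Grace 15, Wendy 8, Omar 0, Carla 13. Grace and Carla advance.
Runoff: Grace is ranked above Carla on 15 ballots, Carla above Grace on 30.

Carla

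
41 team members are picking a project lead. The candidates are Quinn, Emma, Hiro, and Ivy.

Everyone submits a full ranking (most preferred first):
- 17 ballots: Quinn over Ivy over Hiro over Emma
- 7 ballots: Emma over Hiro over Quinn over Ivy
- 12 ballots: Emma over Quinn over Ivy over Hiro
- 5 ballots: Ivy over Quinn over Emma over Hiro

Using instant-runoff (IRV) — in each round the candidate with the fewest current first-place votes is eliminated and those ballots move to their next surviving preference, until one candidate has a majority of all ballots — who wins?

Quinn

Round 1: Quinn 17, Emma 19, Hiro 0, Ivy 5. Hiro eliminated.
Round 2: Quinn 17, Emma 19, Ivy 5. Ivy eliminated.
Round 3: Quinn 22, Emma 19. Quinn has a majority (≥21).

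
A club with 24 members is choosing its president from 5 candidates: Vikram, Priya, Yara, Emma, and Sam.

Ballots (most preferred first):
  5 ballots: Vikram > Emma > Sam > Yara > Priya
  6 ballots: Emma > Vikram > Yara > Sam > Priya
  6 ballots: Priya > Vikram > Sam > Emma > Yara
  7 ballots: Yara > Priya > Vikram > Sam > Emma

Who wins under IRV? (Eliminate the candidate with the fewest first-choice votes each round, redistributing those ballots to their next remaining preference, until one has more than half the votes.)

Round 1: Vikram 5, Priya 6, Yara 7, Emma 6, Sam 0. Sam eliminated.
Round 2: Vikram 5, Priya 6, Yara 7, Emma 6. Vikram eliminated.
Round 3: Priya 6, Yara 7, Emma 11. Priya eliminated.
Round 4: Yara 7, Emma 17. Emma has a majority (≥13).

Emma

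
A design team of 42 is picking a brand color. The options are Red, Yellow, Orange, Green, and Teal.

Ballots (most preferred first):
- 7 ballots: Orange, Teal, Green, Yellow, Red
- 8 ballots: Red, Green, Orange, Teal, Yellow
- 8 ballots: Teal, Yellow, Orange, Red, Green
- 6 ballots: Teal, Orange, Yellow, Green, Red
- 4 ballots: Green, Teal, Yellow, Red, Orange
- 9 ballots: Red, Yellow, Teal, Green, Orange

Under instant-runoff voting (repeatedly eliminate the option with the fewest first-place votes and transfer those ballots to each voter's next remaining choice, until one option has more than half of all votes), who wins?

Round 1: Red 17, Yellow 0, Orange 7, Green 4, Teal 14. Yellow eliminated.
Round 2: Red 17, Orange 7, Green 4, Teal 14. Green eliminated.
Round 3: Red 17, Orange 7, Teal 18. Orange eliminated.
Round 4: Red 17, Teal 25. Teal has a majority (≥22).

Teal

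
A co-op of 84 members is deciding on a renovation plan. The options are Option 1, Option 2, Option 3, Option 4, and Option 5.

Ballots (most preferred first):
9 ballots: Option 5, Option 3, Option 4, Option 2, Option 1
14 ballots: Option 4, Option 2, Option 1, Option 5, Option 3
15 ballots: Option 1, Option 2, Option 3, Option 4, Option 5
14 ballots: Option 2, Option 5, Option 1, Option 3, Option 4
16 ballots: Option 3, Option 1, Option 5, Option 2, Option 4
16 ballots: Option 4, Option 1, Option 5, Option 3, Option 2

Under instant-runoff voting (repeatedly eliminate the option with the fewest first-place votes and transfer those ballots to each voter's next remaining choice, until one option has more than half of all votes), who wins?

Round 1: Option 1 15, Option 2 14, Option 3 16, Option 4 30, Option 5 9. Option 5 eliminated.
Round 2: Option 1 15, Option 2 14, Option 3 25, Option 4 30. Option 2 eliminated.
Round 3: Option 1 29, Option 3 25, Option 4 30. Option 3 eliminated.
Round 4: Option 1 45, Option 4 39. Option 1 has a majority (≥43).

Option 1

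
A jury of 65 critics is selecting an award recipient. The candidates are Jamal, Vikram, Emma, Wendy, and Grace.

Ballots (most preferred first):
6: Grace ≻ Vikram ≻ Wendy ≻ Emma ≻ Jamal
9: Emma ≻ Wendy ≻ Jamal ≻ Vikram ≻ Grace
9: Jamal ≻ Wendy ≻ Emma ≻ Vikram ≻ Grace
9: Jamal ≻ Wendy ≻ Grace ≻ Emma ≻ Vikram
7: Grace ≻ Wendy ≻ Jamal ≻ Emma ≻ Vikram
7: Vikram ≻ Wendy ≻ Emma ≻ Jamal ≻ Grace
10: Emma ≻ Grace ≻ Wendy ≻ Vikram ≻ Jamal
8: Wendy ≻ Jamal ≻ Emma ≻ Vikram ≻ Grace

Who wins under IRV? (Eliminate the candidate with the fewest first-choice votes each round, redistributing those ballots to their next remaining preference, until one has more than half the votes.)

Round 1: Jamal 18, Vikram 7, Emma 19, Wendy 8, Grace 13. Vikram eliminated.
Round 2: Jamal 18, Emma 19, Wendy 15, Grace 13. Grace eliminated.
Round 3: Jamal 18, Emma 19, Wendy 28. Jamal eliminated.
Round 4: Emma 19, Wendy 46. Wendy has a majority (≥33).

Wendy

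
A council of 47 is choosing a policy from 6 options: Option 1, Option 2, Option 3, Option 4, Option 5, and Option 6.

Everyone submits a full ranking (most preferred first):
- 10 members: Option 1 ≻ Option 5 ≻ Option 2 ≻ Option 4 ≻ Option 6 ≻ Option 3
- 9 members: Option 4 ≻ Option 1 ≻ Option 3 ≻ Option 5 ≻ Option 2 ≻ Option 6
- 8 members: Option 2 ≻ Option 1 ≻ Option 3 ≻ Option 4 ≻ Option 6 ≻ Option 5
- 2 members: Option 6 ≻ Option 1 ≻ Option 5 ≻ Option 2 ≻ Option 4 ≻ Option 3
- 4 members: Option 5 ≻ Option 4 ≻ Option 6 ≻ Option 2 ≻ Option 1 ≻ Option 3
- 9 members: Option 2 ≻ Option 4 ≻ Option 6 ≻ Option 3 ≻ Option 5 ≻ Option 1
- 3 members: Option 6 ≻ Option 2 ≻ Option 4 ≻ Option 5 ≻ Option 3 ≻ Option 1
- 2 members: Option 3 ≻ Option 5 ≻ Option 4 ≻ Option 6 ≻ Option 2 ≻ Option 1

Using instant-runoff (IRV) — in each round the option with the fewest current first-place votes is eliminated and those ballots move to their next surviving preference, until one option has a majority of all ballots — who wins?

Option 2

Round 1: Option 1 10, Option 2 17, Option 3 2, Option 4 9, Option 5 4, Option 6 5. Option 3 eliminated.
Round 2: Option 1 10, Option 2 17, Option 4 9, Option 5 6, Option 6 5. Option 6 eliminated.
Round 3: Option 1 12, Option 2 20, Option 4 9, Option 5 6. Option 5 eliminated.
Round 4: Option 1 12, Option 2 20, Option 4 15. Option 1 eliminated.
Round 5: Option 2 32, Option 4 15. Option 2 has a majority (≥24).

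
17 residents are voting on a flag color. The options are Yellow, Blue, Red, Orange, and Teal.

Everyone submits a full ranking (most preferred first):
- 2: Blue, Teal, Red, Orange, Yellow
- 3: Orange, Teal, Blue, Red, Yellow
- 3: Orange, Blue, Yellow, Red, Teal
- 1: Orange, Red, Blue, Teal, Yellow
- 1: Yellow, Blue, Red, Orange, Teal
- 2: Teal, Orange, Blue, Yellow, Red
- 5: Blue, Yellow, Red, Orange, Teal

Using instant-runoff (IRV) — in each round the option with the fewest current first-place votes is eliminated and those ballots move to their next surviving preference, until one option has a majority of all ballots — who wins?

Orange

Round 1: Yellow 1, Blue 7, Red 0, Orange 7, Teal 2. Red eliminated.
Round 2: Yellow 1, Blue 7, Orange 7, Teal 2. Yellow eliminated.
Round 3: Blue 8, Orange 7, Teal 2. Teal eliminated.
Round 4: Blue 8, Orange 9. Orange has a majority (≥9).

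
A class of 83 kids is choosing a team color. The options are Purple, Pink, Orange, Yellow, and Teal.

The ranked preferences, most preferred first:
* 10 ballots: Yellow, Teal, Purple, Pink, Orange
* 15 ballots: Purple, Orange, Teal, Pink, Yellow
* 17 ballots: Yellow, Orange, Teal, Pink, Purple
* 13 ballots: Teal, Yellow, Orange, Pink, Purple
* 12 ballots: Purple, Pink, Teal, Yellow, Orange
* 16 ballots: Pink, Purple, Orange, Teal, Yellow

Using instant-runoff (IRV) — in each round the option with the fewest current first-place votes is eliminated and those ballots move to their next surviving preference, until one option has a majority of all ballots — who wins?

Purple

Round 1: Purple 27, Pink 16, Orange 0, Yellow 27, Teal 13. Orange eliminated.
Round 2: Purple 27, Pink 16, Yellow 27, Teal 13. Teal eliminated.
Round 3: Purple 27, Pink 16, Yellow 40. Pink eliminated.
Round 4: Purple 43, Yellow 40. Purple has a majority (≥42).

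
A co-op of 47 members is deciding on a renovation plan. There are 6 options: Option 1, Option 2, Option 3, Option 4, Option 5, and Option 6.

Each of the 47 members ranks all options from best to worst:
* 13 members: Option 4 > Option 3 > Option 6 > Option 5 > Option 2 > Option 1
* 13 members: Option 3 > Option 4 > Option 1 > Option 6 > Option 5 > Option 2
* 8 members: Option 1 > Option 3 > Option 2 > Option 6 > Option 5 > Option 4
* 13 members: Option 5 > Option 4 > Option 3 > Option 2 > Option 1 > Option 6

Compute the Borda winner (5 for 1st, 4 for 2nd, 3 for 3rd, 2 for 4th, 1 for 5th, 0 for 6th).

Option 1: 13×0 + 13×3 + 8×5 + 13×1 = 92
Option 2: 13×1 + 13×0 + 8×3 + 13×2 = 63
Option 3: 13×4 + 13×5 + 8×4 + 13×3 = 188
Option 4: 13×5 + 13×4 + 8×0 + 13×4 = 169
Option 5: 13×2 + 13×1 + 8×1 + 13×5 = 112
Option 6: 13×3 + 13×2 + 8×2 + 13×0 = 81

Option 3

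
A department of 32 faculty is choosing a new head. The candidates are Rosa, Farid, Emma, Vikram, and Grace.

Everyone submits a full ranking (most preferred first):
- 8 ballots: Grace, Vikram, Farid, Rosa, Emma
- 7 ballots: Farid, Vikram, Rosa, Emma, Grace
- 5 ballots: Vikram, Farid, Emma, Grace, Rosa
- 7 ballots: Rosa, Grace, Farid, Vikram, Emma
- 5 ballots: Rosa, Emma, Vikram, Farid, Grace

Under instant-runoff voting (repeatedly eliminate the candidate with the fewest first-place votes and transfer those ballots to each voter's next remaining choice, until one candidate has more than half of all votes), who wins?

Round 1: Rosa 12, Farid 7, Emma 0, Vikram 5, Grace 8. Emma eliminated.
Round 2: Rosa 12, Farid 7, Vikram 5, Grace 8. Vikram eliminated.
Round 3: Rosa 12, Farid 12, Grace 8. Grace eliminated.
Round 4: Rosa 12, Farid 20. Farid has a majority (≥17).

Farid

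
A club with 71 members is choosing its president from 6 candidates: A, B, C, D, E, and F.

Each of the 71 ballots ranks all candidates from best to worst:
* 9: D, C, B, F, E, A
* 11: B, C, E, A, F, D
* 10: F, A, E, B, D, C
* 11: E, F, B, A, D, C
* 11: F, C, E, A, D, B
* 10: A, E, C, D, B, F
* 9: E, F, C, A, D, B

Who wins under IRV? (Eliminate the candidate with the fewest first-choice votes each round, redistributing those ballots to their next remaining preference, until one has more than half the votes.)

E

Round 1: A 10, B 11, C 0, D 9, E 20, F 21. C eliminated.
Round 2: A 10, B 11, D 9, E 20, F 21. D eliminated.
Round 3: A 10, B 20, E 20, F 21. A eliminated.
Round 4: B 20, E 30, F 21. B eliminated.
Round 5: E 41, F 30. E has a majority (≥36).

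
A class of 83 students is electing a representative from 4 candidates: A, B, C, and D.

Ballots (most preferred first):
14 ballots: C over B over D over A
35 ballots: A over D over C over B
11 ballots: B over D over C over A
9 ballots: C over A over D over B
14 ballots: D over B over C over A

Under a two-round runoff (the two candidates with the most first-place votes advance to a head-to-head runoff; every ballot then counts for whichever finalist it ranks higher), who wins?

C

Round 1 first-place votes: A 35, B 11, C 23, D 14. A and C advance.
Runoff: A is ranked above C on 35 ballots, C above A on 48.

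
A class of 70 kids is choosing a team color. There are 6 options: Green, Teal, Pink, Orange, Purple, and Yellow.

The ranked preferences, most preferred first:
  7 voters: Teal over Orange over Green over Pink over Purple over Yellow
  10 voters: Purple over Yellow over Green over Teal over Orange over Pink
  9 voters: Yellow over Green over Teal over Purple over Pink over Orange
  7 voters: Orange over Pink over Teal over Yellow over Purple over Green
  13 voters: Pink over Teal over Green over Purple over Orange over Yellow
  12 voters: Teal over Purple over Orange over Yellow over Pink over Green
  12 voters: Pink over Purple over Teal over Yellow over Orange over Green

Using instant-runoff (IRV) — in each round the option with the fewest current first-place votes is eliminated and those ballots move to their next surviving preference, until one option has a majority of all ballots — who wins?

Teal

Round 1: Green 0, Teal 19, Pink 25, Orange 7, Purple 10, Yellow 9. Green eliminated.
Round 2: Teal 19, Pink 25, Orange 7, Purple 10, Yellow 9. Orange eliminated.
Round 3: Teal 19, Pink 32, Purple 10, Yellow 9. Yellow eliminated.
Round 4: Teal 28, Pink 32, Purple 10. Purple eliminated.
Round 5: Teal 38, Pink 32. Teal has a majority (≥36).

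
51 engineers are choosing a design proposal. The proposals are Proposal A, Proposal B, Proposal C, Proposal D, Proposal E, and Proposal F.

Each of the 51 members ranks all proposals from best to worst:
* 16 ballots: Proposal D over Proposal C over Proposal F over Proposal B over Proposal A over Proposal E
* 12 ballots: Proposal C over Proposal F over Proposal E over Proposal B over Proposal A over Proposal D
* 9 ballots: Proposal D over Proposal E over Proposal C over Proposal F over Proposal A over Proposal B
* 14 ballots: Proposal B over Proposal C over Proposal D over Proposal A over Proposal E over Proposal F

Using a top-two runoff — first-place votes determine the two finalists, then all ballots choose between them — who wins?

Round 1 first-place votes: Proposal A 0, Proposal B 14, Proposal C 12, Proposal D 25, Proposal E 0, Proposal F 0. Proposal D and Proposal B advance.
Runoff: Proposal D is ranked above Proposal B on 25 ballots, Proposal B above Proposal D on 26.

Proposal B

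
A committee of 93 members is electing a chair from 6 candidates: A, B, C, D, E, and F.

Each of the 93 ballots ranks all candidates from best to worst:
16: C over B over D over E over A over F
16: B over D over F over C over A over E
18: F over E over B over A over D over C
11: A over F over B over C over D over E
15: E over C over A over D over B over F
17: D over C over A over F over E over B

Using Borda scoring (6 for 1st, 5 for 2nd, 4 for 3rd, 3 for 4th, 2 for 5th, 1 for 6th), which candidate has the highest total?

C

A: 16×2 + 16×2 + 18×3 + 11×6 + 15×4 + 17×4 = 312
B: 16×5 + 16×6 + 18×4 + 11×4 + 15×2 + 17×1 = 339
C: 16×6 + 16×3 + 18×1 + 11×3 + 15×5 + 17×5 = 355
D: 16×4 + 16×5 + 18×2 + 11×2 + 15×3 + 17×6 = 349
E: 16×3 + 16×1 + 18×5 + 11×1 + 15×6 + 17×2 = 289
F: 16×1 + 16×4 + 18×6 + 11×5 + 15×1 + 17×3 = 309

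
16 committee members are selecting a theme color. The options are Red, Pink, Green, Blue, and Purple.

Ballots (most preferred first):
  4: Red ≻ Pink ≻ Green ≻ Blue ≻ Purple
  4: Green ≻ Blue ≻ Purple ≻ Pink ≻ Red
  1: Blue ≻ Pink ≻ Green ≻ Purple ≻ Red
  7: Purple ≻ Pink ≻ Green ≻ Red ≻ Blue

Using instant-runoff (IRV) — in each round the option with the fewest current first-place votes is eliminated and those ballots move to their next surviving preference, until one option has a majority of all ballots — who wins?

Round 1: Red 4, Pink 0, Green 4, Blue 1, Purple 7. Pink eliminated.
Round 2: Red 4, Green 4, Blue 1, Purple 7. Blue eliminated.
Round 3: Red 4, Green 5, Purple 7. Red eliminated.
Round 4: Green 9, Purple 7. Green has a majority (≥9).

Green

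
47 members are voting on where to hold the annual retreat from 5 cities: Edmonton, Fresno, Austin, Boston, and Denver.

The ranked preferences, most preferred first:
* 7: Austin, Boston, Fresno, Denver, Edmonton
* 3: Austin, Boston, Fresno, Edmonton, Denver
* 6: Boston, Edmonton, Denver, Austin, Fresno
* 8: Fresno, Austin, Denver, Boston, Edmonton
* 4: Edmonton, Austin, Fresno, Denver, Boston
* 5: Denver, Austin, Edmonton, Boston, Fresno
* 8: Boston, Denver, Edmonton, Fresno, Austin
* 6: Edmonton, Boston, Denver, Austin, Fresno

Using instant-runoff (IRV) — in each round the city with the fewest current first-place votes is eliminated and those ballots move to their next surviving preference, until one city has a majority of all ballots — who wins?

Austin

Round 1: Edmonton 10, Fresno 8, Austin 10, Boston 14, Denver 5. Denver eliminated.
Round 2: Edmonton 10, Fresno 8, Austin 15, Boston 14. Fresno eliminated.
Round 3: Edmonton 10, Austin 23, Boston 14. Edmonton eliminated.
Round 4: Austin 27, Boston 20. Austin has a majority (≥24).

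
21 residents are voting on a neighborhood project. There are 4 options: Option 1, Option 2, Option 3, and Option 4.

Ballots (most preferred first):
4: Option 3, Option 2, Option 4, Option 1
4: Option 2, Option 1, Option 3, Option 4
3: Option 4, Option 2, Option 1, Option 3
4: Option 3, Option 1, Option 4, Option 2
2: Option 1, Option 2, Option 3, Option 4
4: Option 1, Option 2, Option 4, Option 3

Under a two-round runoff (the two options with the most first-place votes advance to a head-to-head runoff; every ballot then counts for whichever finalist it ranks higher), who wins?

Option 1

Round 1 first-place votes: Option 1 6, Option 2 4, Option 3 8, Option 4 3. Option 3 and Option 1 advance.
Runoff: Option 3 is ranked above Option 1 on 8 ballots, Option 1 above Option 3 on 13.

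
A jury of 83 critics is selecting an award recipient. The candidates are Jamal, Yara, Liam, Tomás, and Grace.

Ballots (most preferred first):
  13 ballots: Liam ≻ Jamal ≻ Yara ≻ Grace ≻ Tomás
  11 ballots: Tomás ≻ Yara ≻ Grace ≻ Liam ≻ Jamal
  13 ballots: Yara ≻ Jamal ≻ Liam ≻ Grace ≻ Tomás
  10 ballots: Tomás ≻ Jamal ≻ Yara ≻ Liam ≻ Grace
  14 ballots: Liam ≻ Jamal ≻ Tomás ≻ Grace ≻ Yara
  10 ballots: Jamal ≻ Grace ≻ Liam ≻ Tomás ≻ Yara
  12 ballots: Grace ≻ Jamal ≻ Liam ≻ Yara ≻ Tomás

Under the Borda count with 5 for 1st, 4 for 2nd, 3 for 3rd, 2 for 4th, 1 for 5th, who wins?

Jamal: 13×4 + 11×1 + 13×4 + 10×4 + 14×4 + 10×5 + 12×4 = 309
Yara: 13×3 + 11×4 + 13×5 + 10×3 + 14×1 + 10×1 + 12×2 = 226
Liam: 13×5 + 11×2 + 13×3 + 10×2 + 14×5 + 10×3 + 12×3 = 282
Tomás: 13×1 + 11×5 + 13×1 + 10×5 + 14×3 + 10×2 + 12×1 = 205
Grace: 13×2 + 11×3 + 13×2 + 10×1 + 14×2 + 10×4 + 12×5 = 223

Jamal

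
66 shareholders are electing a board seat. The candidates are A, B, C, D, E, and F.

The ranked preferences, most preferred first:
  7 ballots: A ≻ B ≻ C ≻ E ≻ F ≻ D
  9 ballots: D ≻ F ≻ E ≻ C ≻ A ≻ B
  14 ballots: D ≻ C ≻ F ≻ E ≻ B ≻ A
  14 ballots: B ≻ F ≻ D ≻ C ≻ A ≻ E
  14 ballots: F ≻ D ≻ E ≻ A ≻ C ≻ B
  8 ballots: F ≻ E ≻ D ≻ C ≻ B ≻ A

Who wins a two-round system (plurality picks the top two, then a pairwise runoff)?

Round 1 first-place votes: A 7, B 14, C 0, D 23, E 0, F 22. D and F advance.
Runoff: D is ranked above F on 23 ballots, F above D on 43.

F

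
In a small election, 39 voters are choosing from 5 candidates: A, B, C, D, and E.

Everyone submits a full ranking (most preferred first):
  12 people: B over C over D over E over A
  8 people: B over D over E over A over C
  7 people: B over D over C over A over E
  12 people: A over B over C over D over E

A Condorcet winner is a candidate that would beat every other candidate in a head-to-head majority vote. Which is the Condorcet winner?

B

B vs A: 27–12
B vs C: 39–0
B vs D: 39–0
B vs E: 39–0
B beats every other candidate.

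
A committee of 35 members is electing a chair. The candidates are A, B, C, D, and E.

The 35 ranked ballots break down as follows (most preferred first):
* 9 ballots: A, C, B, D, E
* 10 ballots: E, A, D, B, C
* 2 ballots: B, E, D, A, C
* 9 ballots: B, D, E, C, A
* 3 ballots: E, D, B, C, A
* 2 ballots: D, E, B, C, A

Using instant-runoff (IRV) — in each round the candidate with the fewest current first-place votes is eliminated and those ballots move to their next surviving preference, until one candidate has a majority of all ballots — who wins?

Round 1: A 9, B 11, C 0, D 2, E 13. C eliminated.
Round 2: A 9, B 11, D 2, E 13. D eliminated.
Round 3: A 9, B 11, E 15. A eliminated.
Round 4: B 20, E 15. B has a majority (≥18).

B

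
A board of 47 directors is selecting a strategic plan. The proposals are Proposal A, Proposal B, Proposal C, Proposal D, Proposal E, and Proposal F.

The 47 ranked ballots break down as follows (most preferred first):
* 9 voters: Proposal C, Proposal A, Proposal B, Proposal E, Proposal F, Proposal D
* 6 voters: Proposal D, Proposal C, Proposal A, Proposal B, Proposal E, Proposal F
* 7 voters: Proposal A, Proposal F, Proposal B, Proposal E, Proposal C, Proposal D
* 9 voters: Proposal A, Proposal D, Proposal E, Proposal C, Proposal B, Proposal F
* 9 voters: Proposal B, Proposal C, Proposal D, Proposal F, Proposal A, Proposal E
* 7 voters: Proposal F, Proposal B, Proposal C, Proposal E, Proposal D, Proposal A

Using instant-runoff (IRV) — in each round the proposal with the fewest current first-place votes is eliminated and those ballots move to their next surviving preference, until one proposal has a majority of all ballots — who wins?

Round 1: Proposal A 16, Proposal B 9, Proposal C 9, Proposal D 6, Proposal E 0, Proposal F 7. Proposal E eliminated.
Round 2: Proposal A 16, Proposal B 9, Proposal C 9, Proposal D 6, Proposal F 7. Proposal D eliminated.
Round 3: Proposal A 16, Proposal B 9, Proposal C 15, Proposal F 7. Proposal F eliminated.
Round 4: Proposal A 16, Proposal B 16, Proposal C 15. Proposal C eliminated.
Round 5: Proposal A 31, Proposal B 16. Proposal A has a majority (≥24).

Proposal A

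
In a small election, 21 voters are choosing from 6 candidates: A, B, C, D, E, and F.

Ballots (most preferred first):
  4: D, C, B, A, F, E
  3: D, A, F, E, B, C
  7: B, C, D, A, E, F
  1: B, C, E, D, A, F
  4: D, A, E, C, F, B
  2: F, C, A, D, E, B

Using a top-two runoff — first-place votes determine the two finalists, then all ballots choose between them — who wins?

D

Round 1 first-place votes: A 0, B 8, C 0, D 11, E 0, F 2. D and B advance.
Runoff: D is ranked above B on 13 ballots, B above D on 8.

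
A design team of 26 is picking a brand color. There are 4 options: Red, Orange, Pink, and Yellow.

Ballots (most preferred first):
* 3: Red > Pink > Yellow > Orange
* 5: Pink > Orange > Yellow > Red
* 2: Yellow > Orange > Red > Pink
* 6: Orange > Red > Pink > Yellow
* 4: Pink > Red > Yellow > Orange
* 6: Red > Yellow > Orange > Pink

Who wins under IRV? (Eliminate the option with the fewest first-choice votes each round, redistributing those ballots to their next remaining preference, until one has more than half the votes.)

Red

Round 1: Red 9, Orange 6, Pink 9, Yellow 2. Yellow eliminated.
Round 2: Red 9, Orange 8, Pink 9. Orange eliminated.
Round 3: Red 17, Pink 9. Red has a majority (≥14).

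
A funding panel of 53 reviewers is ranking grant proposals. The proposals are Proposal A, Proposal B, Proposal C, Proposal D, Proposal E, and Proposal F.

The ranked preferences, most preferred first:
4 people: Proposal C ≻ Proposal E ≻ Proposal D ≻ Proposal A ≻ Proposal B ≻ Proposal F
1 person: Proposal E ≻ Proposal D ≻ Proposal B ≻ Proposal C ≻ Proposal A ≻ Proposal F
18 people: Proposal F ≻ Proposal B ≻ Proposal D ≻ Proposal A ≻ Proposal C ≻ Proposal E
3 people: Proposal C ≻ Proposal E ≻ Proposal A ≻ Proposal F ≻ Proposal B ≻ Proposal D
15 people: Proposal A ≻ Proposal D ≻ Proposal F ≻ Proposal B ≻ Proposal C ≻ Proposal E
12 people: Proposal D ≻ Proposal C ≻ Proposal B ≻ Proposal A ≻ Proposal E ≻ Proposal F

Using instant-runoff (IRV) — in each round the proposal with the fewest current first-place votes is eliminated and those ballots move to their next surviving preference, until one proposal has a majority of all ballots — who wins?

Round 1: Proposal A 15, Proposal B 0, Proposal C 7, Proposal D 12, Proposal E 1, Proposal F 18. Proposal B eliminated.
Round 2: Proposal A 15, Proposal C 7, Proposal D 12, Proposal E 1, Proposal F 18. Proposal E eliminated.
Round 3: Proposal A 15, Proposal C 7, Proposal D 13, Proposal F 18. Proposal C eliminated.
Round 4: Proposal A 18, Proposal D 17, Proposal F 18. Proposal D eliminated.
Round 5: Proposal A 35, Proposal F 18. Proposal A has a majority (≥27).

Proposal A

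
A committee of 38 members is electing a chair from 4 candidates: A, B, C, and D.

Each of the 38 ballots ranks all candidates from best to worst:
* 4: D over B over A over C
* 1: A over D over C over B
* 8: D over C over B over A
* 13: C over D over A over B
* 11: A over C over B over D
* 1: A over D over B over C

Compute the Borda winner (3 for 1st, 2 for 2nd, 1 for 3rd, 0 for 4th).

A: 4×1 + 1×3 + 8×0 + 13×1 + 11×3 + 1×3 = 56
B: 4×2 + 1×0 + 8×1 + 13×0 + 11×1 + 1×1 = 28
C: 4×0 + 1×1 + 8×2 + 13×3 + 11×2 + 1×0 = 78
D: 4×3 + 1×2 + 8×3 + 13×2 + 11×0 + 1×2 = 66

C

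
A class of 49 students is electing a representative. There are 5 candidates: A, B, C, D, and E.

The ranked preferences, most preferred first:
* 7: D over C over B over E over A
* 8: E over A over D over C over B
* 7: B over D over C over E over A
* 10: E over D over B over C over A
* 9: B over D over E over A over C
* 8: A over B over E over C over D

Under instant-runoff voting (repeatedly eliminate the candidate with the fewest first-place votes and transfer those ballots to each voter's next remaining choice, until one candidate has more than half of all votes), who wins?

B

Round 1: A 8, B 16, C 0, D 7, E 18. C eliminated.
Round 2: A 8, B 16, D 7, E 18. D eliminated.
Round 3: A 8, B 23, E 18. A eliminated.
Round 4: B 31, E 18. B has a majority (≥25).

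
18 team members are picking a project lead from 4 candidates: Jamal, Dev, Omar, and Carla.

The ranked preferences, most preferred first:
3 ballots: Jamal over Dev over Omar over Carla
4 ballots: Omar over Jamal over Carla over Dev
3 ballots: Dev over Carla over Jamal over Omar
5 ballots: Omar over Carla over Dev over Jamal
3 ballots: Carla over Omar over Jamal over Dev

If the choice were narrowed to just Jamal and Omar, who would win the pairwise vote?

Omar

Jamal is ranked above Omar on 6 ballots; Omar above Jamal on 12.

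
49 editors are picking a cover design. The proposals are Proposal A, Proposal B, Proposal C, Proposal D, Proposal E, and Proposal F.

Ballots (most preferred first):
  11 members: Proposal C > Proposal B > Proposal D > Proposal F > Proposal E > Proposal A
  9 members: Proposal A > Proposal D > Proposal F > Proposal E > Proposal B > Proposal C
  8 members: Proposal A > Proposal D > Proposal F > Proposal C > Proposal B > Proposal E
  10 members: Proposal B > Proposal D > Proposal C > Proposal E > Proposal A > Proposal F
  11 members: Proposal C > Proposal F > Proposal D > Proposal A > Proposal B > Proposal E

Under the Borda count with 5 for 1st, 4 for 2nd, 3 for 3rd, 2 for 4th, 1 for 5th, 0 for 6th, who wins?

Proposal D

Proposal A: 11×0 + 9×5 + 8×5 + 10×1 + 11×2 = 117
Proposal B: 11×4 + 9×1 + 8×1 + 10×5 + 11×1 = 122
Proposal C: 11×5 + 9×0 + 8×2 + 10×3 + 11×5 = 156
Proposal D: 11×3 + 9×4 + 8×4 + 10×4 + 11×3 = 174
Proposal E: 11×1 + 9×2 + 8×0 + 10×2 + 11×0 = 49
Proposal F: 11×2 + 9×3 + 8×3 + 10×0 + 11×4 = 117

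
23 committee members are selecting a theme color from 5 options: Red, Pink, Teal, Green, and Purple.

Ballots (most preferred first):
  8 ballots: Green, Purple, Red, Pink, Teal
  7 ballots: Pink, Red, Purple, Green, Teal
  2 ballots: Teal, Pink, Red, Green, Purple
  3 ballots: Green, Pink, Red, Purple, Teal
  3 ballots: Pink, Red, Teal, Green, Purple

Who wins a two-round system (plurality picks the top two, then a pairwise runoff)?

Pink

Round 1 first-place votes: Red 0, Pink 10, Teal 2, Green 11, Purple 0. Green and Pink advance.
Runoff: Green is ranked above Pink on 11 ballots, Pink above Green on 12.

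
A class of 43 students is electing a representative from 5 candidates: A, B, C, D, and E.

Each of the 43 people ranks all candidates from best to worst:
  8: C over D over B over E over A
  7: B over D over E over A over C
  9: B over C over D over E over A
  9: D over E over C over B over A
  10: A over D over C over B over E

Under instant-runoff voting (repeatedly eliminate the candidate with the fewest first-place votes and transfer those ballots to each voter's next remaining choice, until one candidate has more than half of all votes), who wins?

Round 1: A 10, B 16, C 8, D 9, E 0. E eliminated.
Round 2: A 10, B 16, C 8, D 9. C eliminated.
Round 3: A 10, B 16, D 17. A eliminated.
Round 4: B 16, D 27. D has a majority (≥22).

D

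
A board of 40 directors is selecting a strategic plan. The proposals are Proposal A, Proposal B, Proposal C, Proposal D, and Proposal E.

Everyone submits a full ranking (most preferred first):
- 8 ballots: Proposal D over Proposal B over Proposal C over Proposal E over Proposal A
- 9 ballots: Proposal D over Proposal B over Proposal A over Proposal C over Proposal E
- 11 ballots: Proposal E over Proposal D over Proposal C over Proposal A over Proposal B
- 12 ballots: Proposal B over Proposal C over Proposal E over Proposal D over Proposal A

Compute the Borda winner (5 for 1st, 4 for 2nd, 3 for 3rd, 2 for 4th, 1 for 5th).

Proposal D

Proposal A: 8×1 + 9×3 + 11×2 + 12×1 = 69
Proposal B: 8×4 + 9×4 + 11×1 + 12×5 = 139
Proposal C: 8×3 + 9×2 + 11×3 + 12×4 = 123
Proposal D: 8×5 + 9×5 + 11×4 + 12×2 = 153
Proposal E: 8×2 + 9×1 + 11×5 + 12×3 = 116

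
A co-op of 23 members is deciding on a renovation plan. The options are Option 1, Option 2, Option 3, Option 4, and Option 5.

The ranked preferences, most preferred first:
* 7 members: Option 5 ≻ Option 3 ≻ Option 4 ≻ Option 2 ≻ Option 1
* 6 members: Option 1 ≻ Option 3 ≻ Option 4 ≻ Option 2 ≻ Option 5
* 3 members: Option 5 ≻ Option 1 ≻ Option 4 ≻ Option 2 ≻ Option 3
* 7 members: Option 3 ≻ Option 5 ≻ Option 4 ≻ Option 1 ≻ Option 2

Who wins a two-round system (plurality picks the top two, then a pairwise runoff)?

Option 3

Round 1 first-place votes: Option 1 6, Option 2 0, Option 3 7, Option 4 0, Option 5 10. Option 5 and Option 3 advance.
Runoff: Option 5 is ranked above Option 3 on 10 ballots, Option 3 above Option 5 on 13.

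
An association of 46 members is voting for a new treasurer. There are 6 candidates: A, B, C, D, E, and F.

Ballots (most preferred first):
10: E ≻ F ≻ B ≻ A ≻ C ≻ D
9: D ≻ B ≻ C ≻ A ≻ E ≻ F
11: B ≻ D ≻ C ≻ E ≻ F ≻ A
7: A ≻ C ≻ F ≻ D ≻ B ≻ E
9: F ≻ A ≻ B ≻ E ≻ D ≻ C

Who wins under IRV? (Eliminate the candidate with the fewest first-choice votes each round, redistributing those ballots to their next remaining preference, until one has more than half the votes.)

Round 1: A 7, B 11, C 0, D 9, E 10, F 9. C eliminated.
Round 2: A 7, B 11, D 9, E 10, F 9. A eliminated.
Round 3: B 11, D 9, E 10, F 16. D eliminated.
Round 4: B 20, E 10, F 16. E eliminated.
Round 5: B 20, F 26. F has a majority (≥24).

F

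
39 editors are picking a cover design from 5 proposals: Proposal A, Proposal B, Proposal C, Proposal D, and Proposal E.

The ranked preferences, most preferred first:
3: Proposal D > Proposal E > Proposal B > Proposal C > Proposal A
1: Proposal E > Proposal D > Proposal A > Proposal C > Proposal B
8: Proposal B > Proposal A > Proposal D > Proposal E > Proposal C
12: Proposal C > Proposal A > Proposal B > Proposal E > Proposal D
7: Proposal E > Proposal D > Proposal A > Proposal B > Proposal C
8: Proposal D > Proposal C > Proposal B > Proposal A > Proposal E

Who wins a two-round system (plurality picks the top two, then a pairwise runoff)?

Round 1 first-place votes: Proposal A 0, Proposal B 8, Proposal C 12, Proposal D 11, Proposal E 8. Proposal C and Proposal D advance.
Runoff: Proposal C is ranked above Proposal D on 12 ballots, Proposal D above Proposal C on 27.

Proposal D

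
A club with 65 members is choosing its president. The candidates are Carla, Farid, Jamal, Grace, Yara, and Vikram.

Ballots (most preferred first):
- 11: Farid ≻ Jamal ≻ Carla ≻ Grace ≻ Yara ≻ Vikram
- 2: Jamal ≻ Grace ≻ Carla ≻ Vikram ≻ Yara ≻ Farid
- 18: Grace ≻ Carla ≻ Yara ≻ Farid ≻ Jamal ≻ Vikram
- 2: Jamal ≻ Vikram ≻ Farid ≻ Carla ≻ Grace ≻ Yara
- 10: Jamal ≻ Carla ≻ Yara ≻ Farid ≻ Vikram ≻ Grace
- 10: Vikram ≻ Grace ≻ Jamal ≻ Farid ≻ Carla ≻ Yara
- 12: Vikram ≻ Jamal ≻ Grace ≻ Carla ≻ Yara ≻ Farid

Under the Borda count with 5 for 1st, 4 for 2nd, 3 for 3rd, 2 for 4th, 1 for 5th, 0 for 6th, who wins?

Jamal

Carla: 11×3 + 2×3 + 18×4 + 2×2 + 10×4 + 10×1 + 12×2 = 189
Farid: 11×5 + 2×0 + 18×2 + 2×3 + 10×2 + 10×2 + 12×0 = 137
Jamal: 11×4 + 2×5 + 18×1 + 2×5 + 10×5 + 10×3 + 12×4 = 210
Grace: 11×2 + 2×4 + 18×5 + 2×1 + 10×0 + 10×4 + 12×3 = 198
Yara: 11×1 + 2×1 + 18×3 + 2×0 + 10×3 + 10×0 + 12×1 = 109
Vikram: 11×0 + 2×2 + 18×0 + 2×4 + 10×1 + 10×5 + 12×5 = 132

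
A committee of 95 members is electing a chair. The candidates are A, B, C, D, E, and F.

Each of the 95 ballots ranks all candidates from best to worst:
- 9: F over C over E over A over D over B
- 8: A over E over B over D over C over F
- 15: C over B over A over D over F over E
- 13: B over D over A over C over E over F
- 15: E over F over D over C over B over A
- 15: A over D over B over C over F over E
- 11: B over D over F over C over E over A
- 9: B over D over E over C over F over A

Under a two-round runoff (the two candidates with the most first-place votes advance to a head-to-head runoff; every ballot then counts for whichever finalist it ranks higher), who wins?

Round 1 first-place votes: A 23, B 33, C 15, D 0, E 15, F 9. B and A advance.
Runoff: B is ranked above A on 63 ballots, A above B on 32.

B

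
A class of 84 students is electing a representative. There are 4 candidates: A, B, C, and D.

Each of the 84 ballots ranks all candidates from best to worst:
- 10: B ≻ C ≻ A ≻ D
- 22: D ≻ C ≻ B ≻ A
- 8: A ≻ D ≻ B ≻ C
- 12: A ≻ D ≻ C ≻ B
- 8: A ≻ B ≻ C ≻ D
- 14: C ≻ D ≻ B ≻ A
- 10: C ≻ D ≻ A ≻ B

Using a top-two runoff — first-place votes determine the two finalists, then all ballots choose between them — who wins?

Round 1 first-place votes: A 28, B 10, C 24, D 22. A and C advance.
Runoff: A is ranked above C on 28 ballots, C above A on 56.

C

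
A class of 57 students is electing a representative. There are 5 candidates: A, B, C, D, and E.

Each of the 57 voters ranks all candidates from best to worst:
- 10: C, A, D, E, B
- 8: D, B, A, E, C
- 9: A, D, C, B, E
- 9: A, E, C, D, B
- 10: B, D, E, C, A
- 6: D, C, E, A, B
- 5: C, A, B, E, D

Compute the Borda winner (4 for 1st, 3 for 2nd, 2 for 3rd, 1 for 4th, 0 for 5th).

D

A: 10×3 + 8×2 + 9×4 + 9×4 + 10×0 + 6×1 + 5×3 = 139
B: 10×0 + 8×3 + 9×1 + 9×0 + 10×4 + 6×0 + 5×2 = 83
C: 10×4 + 8×0 + 9×2 + 9×2 + 10×1 + 6×3 + 5×4 = 124
D: 10×2 + 8×4 + 9×3 + 9×1 + 10×3 + 6×4 + 5×0 = 142
E: 10×1 + 8×1 + 9×0 + 9×3 + 10×2 + 6×2 + 5×1 = 82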